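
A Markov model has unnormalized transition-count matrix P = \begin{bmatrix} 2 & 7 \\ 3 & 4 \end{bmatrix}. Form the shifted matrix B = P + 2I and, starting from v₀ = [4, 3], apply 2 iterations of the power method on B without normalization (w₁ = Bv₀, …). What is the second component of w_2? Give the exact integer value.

B = P + 2I has rows (4, 7); (3, 6)
w1 = Bv₀ = (4·4 + 7·3; 3·4 + 6·3) = (37, 30)
w2 = Bw1 = (4·37 + 7·30; 3·37 + 6·30) = (358, 291)
Requested component of w2: 291

291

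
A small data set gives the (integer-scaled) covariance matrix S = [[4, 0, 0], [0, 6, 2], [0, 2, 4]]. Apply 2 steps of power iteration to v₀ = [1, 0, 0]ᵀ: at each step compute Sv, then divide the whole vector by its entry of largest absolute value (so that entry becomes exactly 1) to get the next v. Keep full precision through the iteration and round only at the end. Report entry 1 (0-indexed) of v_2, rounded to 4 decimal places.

0.0000

Sv0 = (4.00000, 0.00000, 0.00000); divide by 4.00000 → v1 = (1.00000, 0.00000, 0.00000)
Sv1 = (4.00000, 0.00000, 0.00000); divide by 4.00000 → v2 = (1.00000, 0.00000, 0.00000)
Requested entry of v2: 0/16 = 0.0000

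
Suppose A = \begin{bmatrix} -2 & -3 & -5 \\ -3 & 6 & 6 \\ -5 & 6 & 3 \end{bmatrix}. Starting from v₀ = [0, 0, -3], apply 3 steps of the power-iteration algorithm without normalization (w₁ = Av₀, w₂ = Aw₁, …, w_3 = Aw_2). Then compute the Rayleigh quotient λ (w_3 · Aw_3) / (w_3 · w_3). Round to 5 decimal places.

w1 = Av₀ = ((-2)·0 + (-3)·0 + (-5)·(-3); (-3)·0 + 6·0 + 6·(-3); (-5)·0 + 6·0 + 3·(-3)) = (15, -18, -9)
w2 = Aw1 = ((-2)·15 + (-3)·(-18) + (-5)·(-9); (-3)·15 + 6·(-18) + 6·(-9); (-5)·15 + 6·(-18) + 3·(-9)) = (69, -207, -210)
w3 = Aw2 = (1533, -2709, -2217)
Aw3 = (16146, -34155, -30570)
w3·Aw3 = 1533·16146 + (-2709)·(-34155) + (-2217)·(-30570) = 185051403; w3·w3 = 1533·1533 + (-2709)·(-2709) + (-2217)·(-2217) = 14603859
λ ≈ 185051403/14603859 = 12.67140

λ ≈ 12.67140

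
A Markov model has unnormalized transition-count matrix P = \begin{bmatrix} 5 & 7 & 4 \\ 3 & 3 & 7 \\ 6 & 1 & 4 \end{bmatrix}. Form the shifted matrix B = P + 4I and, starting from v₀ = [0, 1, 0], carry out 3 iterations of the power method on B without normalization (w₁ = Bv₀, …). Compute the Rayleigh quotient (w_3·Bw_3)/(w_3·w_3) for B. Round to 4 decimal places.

17.2826

B = P + 4I has rows (9, 7, 4); (3, 7, 7); (6, 1, 8)
w1 = Bv₀ = (9·0 + 7·1 + 4·0; 3·0 + 7·1 + 7·0; 6·0 + 1·1 + 8·0) = (7, 7, 1)
w2 = Bw1 = (9·7 + 7·7 + 4·1; 3·7 + 7·7 + 7·1; 6·7 + 1·7 + 8·1) = (116, 77, 57)
w3 = Bw2 = (1811, 1286, 1229)
Bw3 = (30217, 23038, 21984)
w3·Bw3 = 111368191; w3·w3 = 6443958; μ ≈ 111368191/6443958 = 17.2826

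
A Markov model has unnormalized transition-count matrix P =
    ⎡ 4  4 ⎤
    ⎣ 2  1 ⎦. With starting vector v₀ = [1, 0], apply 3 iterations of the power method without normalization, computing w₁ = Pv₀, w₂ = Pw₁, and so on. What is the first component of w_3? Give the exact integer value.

w1 = Pv₀ = (4, 2)
w2 = Pw1 = (24, 10)
w3 = Pw2 = (136, 58)
The requested component of w3 is 136.

136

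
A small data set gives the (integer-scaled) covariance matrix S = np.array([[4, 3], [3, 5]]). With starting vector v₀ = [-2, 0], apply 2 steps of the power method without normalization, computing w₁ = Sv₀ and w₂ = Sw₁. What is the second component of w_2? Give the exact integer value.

w1 = Sv₀ = (4·(-2) + 3·0; 3·(-2) + 5·0) = (-8, -6)
w2 = Sw1 = (4·(-8) + 3·(-6); 3·(-8) + 5·(-6)) = (-50, -54)
The requested component of w2 is -54.

-54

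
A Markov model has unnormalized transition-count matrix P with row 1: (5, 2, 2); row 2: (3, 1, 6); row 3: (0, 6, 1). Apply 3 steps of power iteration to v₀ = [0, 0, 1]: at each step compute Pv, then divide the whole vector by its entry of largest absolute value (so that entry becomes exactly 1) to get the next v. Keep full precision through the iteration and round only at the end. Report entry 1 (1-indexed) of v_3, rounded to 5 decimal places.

0.73718

Pv0 = (2.000000, 6.000000, 1.000000); divide by 6.000000 → v1 = (0.333333, 1.000000, 0.166667)
Pv1 = (4.000000, 3.000000, 6.166667); divide by 6.166667 → v2 = (0.648649, 0.486486, 1.000000)
Pv2 = (6.216216, 8.432432, 3.918919); divide by 8.432432 → v3 = (0.737179, 1.000000, 0.464744)
Requested entry of v3: 230/312 = 0.73718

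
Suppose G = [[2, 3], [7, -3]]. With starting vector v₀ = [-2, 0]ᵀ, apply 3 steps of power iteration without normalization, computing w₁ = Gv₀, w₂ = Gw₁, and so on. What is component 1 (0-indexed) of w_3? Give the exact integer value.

-392

w1 = Gv₀ = (-4, -14)
w2 = Gw1 = (-50, 14)
w3 = Gw2 = (-58, -392)
The requested component of w3 is -392.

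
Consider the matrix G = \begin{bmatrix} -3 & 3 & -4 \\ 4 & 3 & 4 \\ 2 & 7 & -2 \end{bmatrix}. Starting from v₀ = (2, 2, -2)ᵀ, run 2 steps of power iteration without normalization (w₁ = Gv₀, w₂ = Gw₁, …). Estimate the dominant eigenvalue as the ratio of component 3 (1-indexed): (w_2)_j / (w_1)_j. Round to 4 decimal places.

w1 = Gv₀ = (8, 6, 22)
w2 = Gw1 = (-94, 138, 14)
Ratio at component: 14 / 22 = 0.6364

λ ≈ 0.6364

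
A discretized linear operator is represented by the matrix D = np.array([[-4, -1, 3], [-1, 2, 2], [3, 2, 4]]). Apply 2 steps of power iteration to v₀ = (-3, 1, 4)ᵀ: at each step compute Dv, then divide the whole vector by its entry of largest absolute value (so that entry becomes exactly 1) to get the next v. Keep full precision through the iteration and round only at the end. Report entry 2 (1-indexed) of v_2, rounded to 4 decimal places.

Dv0 = (23.00000, 13.00000, 9.00000); divide by 23.00000 → v1 = (1.00000, 0.56522, 0.39130)
Dv1 = (-3.39130, 0.91304, 5.69565); divide by 5.69565 → v2 = (-0.59542, 0.16031, 1.00000)
Requested entry of v2: 21/131 = 0.1603

0.1603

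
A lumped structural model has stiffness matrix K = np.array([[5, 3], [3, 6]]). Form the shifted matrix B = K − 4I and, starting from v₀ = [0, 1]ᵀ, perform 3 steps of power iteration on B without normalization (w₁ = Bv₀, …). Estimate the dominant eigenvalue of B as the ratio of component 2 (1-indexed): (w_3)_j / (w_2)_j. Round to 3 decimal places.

4.077

B = K − 4I has rows (1, 3); (3, 2)
w1 = Bv₀ = (3, 2)
w2 = Bw1 = (9, 13)
w3 = Bw2 = (48, 53)
Ratio: 53/13 = 4.077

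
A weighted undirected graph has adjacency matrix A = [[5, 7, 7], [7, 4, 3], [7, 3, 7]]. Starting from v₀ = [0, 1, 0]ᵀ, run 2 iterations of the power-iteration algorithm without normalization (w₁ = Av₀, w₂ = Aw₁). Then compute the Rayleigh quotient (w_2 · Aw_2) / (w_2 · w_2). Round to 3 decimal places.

λ ≈ 16.832

w1 = Av₀ = (5·0 + 7·1 + 7·0; 7·0 + 4·1 + 3·0; 7·0 + 3·1 + 7·0) = (7, 4, 3)
w2 = Aw1 = (5·7 + 7·4 + 7·3; 7·7 + 4·4 + 3·3; 7·7 + 3·4 + 7·3) = (84, 74, 82)
Aw2 = (1512, 1130, 1384)
w2·Aw2 = 84·1512 + 74·1130 + 82·1384 = 324116; w2·w2 = 84·84 + 74·74 + 82·82 = 19256
λ ≈ 324116/19256 = 16.832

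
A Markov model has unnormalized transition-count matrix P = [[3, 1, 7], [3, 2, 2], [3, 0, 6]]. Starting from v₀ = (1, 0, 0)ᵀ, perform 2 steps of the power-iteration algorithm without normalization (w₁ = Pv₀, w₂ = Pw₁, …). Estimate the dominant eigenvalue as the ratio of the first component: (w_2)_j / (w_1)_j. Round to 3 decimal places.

w1 = Pv₀ = (3, 3, 3)
w2 = Pw1 = (33, 21, 27)
Ratio at component: 33 / 3 = 11.000

11.000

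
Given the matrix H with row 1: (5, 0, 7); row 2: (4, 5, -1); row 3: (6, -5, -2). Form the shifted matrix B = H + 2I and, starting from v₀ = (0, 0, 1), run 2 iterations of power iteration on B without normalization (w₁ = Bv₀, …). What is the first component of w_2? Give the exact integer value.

B = H + 2I has rows (7, 0, 7); (4, 7, -1); (6, -5, 0)
w1 = Bv₀ = (7·0 + 0·0 + 7·1; 4·0 + 7·0 + (-1)·1; 6·0 + (-5)·0 + 0·1) = (7, -1, 0)
w2 = Bw1 = (7·7 + 0·(-1) + 7·0; 4·7 + 7·(-1) + (-1)·0; 6·7 + (-5)·(-1) + 0·0) = (49, 21, 47)
Requested component of w2: 49

49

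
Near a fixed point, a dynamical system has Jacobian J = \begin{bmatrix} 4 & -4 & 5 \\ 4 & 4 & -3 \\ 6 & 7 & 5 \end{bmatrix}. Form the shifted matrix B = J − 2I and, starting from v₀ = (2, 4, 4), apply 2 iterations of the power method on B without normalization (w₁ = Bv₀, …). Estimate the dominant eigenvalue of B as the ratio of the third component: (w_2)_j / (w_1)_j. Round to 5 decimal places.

B = J − 2I has rows (2, -4, 5); (4, 2, -3); (6, 7, 3)
w1 = Bv₀ = (8, 4, 52)
w2 = Bw1 = (260, -116, 232)
Ratio: 232/52 = 4.46154

μ ≈ 4.46154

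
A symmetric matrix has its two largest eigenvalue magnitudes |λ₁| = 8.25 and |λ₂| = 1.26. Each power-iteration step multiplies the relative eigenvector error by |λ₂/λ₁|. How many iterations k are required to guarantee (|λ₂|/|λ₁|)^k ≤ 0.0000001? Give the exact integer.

|λ₂/λ₁| = 1.26/8.25 = 0.15273
Need k ≥ ln(0.0000001) / ln(0.15273) = -16.1181 / -1.8791 ≈ 8.578
Smallest integer k satisfying the bound: 9

9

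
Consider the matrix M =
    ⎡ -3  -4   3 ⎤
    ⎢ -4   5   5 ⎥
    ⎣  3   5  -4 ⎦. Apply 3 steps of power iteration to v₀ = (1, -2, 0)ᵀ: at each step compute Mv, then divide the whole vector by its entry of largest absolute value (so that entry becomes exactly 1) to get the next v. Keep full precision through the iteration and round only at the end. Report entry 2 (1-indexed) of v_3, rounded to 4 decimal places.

Mv0 = (5.00000, -14.00000, -7.00000); divide by -14.00000 → v1 = (-0.35714, 1.00000, 0.50000)
Mv1 = (-1.42857, 8.92857, 1.92857); divide by 8.92857 → v2 = (-0.16000, 1.00000, 0.21600)
Mv2 = (-2.87200, 6.72000, 3.65600); divide by 6.72000 → v3 = (-0.42738, 1.00000, 0.54405)
Requested entry of v3: -840/-840 = 1.0000

1.0000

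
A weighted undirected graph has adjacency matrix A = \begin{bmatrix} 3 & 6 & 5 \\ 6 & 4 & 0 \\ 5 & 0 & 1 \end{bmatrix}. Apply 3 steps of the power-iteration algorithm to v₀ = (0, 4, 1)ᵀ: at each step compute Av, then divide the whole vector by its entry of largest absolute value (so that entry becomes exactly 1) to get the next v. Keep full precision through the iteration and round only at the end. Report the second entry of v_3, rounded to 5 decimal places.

Av0 = (29.000000, 16.000000, 1.000000); divide by 29.000000 → v1 = (1.000000, 0.551724, 0.034483)
Av1 = (6.482759, 8.206897, 5.034483); divide by 8.206897 → v2 = (0.789916, 1.000000, 0.613445)
Av2 = (11.436975, 8.739496, 4.563025); divide by 11.436975 → v3 = (1.000000, 0.764144, 0.398971)
Requested entry of v3: 2080/2722 = 0.76414

0.76414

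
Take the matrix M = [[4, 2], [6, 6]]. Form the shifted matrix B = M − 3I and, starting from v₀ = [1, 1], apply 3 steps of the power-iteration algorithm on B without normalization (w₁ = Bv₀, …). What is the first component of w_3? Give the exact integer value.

111

B = M − 3I has rows (1, 2); (6, 3)
w1 = Bv₀ = (1·1 + 2·1; 6·1 + 3·1) = (3, 9)
w2 = Bw1 = (1·3 + 2·9; 6·3 + 3·9) = (21, 45)
w3 = Bw2 = (111, 261)
Requested component of w3: 111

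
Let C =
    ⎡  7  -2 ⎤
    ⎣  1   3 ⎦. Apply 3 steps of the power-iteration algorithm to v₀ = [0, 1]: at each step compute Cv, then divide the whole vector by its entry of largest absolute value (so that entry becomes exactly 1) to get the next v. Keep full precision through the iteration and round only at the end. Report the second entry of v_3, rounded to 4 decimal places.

Cv0 = (-2.00000, 3.00000); divide by 3.00000 → v1 = (-0.66667, 1.00000)
Cv1 = (-6.66667, 2.33333); divide by -6.66667 → v2 = (1.00000, -0.35000)
Cv2 = (7.70000, -0.05000); divide by 7.70000 → v3 = (1.00000, -0.00649)
Requested entry of v3: 1/-154 = -0.0065

-0.0065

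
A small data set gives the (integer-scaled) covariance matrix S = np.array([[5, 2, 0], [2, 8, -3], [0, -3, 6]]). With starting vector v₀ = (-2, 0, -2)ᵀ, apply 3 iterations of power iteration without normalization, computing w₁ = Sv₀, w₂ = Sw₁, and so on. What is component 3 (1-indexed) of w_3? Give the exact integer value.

-564

w1 = Sv₀ = (-10, 2, -12)
w2 = Sw1 = (-46, 32, -78)
w3 = Sw2 = (-166, 398, -564)
The requested component of w3 is -564.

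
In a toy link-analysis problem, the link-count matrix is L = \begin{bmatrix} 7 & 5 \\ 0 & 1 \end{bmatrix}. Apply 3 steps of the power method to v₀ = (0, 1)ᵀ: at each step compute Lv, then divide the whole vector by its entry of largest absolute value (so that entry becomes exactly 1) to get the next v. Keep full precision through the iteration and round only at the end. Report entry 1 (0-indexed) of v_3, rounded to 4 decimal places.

0.0035

Lv0 = (5.00000, 1.00000); divide by 5.00000 → v1 = (1.00000, 0.20000)
Lv1 = (8.00000, 0.20000); divide by 8.00000 → v2 = (1.00000, 0.02500)
Lv2 = (7.12500, 0.02500); divide by 7.12500 → v3 = (1.00000, 0.00351)
Requested entry of v3: 1/285 = 0.0035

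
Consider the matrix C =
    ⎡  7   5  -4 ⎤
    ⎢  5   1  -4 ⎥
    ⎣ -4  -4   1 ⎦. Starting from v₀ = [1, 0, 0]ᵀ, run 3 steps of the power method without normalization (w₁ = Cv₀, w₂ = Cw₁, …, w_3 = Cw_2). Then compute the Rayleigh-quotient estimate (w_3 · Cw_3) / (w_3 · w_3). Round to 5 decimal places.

λ ≈ 12.46063

w1 = Cv₀ = (7, 5, -4)
w2 = Cw1 = (90, 56, -52)
w3 = Cw2 = (1118, 714, -636)
Cw3 = (13940, 8848, -7964)
w3·Cw3 = 1118·13940 + 714·8848 + (-636)·(-7964) = 26967496; w3·w3 = 1118·1118 + 714·714 + (-636)·(-636) = 2164216
λ ≈ 26967496/2164216 = 12.46063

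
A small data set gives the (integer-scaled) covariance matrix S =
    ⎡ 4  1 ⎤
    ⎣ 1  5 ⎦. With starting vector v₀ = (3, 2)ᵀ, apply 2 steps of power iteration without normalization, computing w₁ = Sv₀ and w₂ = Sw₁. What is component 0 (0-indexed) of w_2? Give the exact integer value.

w1 = Sv₀ = (4·3 + 1·2; 1·3 + 5·2) = (14, 13)
w2 = Sw1 = (4·14 + 1·13; 1·14 + 5·13) = (69, 79)
The requested component of w2 is 69.

69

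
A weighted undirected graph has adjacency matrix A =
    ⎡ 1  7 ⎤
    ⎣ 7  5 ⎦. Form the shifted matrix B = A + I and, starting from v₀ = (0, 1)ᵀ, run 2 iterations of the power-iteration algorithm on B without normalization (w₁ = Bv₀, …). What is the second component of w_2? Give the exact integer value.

B = A + I has rows (2, 7); (7, 6)
w1 = Bv₀ = (7, 6)
w2 = Bw1 = (56, 85)
Requested component of w2: 85

85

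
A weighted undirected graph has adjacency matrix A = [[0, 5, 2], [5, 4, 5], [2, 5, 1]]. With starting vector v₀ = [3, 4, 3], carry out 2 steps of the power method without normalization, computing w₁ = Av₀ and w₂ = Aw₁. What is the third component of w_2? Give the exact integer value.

w1 = Av₀ = (26, 46, 29)
w2 = Aw1 = (288, 459, 311)
The requested component of w2 is 311.

311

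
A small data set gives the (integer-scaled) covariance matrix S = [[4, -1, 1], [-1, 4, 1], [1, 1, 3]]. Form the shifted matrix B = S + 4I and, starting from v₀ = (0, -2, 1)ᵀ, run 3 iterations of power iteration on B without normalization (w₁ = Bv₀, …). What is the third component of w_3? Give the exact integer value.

87

B = S + 4I has rows (8, -1, 1); (-1, 8, 1); (1, 1, 7)
w1 = Bv₀ = (8·0 + (-1)·(-2) + 1·1; (-1)·0 + 8·(-2) + 1·1; 1·0 + 1·(-2) + 7·1) = (3, -15, 5)
w2 = Bw1 = (8·3 + (-1)·(-15) + 1·5; (-1)·3 + 8·(-15) + 1·5; 1·3 + 1·(-15) + 7·5) = (44, -118, 23)
w3 = Bw2 = (493, -965, 87)
Requested component of w3: 87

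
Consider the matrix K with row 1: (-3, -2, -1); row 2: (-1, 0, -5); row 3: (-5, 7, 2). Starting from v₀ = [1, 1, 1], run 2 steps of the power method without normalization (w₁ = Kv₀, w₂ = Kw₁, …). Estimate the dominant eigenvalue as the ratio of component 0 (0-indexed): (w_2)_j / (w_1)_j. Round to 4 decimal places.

-4.3333

w1 = Kv₀ = (-6, -6, 4)
w2 = Kw1 = (26, -14, -4)
Ratio at component: 26 / -6 = -4.3333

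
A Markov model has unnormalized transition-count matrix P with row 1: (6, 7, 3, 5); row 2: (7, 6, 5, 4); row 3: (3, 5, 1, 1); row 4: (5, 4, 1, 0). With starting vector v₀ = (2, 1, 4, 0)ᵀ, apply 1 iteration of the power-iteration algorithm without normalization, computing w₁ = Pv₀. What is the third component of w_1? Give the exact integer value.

w1 = Pv₀ = (31, 40, 15, 18)
The requested component of w1 is 15.

15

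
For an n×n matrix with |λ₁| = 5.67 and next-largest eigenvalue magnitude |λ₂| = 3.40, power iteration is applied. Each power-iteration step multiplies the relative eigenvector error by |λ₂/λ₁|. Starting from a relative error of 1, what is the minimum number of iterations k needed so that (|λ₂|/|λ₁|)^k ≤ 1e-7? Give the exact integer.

|λ₂/λ₁| = 3.40/5.67 = 0.59965
Need k ≥ ln(1e-7) / ln(0.59965) = -16.1181 / -0.5114 ≈ 31.517
Smallest integer k satisfying the bound: 32

32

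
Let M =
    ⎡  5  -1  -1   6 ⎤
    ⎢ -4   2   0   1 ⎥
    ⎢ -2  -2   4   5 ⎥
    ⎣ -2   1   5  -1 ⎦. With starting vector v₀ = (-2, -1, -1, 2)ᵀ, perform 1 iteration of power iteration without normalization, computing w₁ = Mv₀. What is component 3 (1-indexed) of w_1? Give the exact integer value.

w1 = Mv₀ = (4, 8, 12, -4)
The requested component of w1 is 12.

12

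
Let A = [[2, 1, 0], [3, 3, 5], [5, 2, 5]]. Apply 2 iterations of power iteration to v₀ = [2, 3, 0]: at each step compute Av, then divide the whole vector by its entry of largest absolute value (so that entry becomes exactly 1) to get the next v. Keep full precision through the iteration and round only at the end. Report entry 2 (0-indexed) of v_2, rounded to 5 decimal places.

0.99315

Av0 = (7.000000, 15.000000, 16.000000); divide by 16.000000 → v1 = (0.437500, 0.937500, 1.000000)
Av1 = (1.812500, 9.125000, 9.062500); divide by 9.125000 → v2 = (0.198630, 1.000000, 0.993151)
Requested entry of v2: 145/146 = 0.99315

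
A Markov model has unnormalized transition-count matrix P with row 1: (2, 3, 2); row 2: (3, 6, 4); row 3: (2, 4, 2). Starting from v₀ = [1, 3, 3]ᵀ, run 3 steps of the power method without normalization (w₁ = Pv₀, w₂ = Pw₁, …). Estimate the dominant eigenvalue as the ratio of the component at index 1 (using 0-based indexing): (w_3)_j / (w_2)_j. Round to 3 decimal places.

w1 = Pv₀ = (2·1 + 3·3 + 2·3; 3·1 + 6·3 + 4·3; 2·1 + 4·3 + 2·3) = (17, 33, 20)
w2 = Pw1 = (2·17 + 3·33 + 2·20; 3·17 + 6·33 + 4·20; 2·17 + 4·33 + 2·20) = (173, 329, 206)
w3 = Pw2 = (1745, 3317, 2074)
Ratio at component: 3317 / 329 = 10.082

10.082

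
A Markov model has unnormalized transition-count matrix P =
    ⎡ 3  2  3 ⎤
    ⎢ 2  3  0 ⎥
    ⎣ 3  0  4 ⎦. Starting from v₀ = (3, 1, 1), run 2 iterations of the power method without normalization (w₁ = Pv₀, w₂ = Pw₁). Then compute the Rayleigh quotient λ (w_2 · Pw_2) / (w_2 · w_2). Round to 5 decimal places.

w1 = Pv₀ = (3·3 + 2·1 + 3·1; 2·3 + 3·1 + 0·1; 3·3 + 0·1 + 4·1) = (14, 9, 13)
w2 = Pw1 = (3·14 + 2·9 + 3·13; 2·14 + 3·9 + 0·13; 3·14 + 0·9 + 4·13) = (99, 55, 94)
Pw2 = (689, 363, 673)
w2·Pw2 = 99·689 + 55·363 + 94·673 = 151438; w2·w2 = 99·99 + 55·55 + 94·94 = 21662
λ ≈ 151438/21662 = 6.99095

6.99095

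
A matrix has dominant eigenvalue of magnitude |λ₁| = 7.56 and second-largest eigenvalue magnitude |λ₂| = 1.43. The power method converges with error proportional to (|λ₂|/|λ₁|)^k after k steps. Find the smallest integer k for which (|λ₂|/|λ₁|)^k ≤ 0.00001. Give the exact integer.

7

|λ₂/λ₁| = 1.43/7.56 = 0.18915
Need k ≥ ln(0.00001) / ln(0.18915) = -11.5129 / -1.6652 ≈ 6.914
Smallest integer k satisfying the bound: 7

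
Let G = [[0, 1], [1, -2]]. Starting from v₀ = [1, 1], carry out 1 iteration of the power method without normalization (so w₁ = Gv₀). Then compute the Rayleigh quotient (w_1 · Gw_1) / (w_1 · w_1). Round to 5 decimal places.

w1 = Gv₀ = (1, -1)
Gw1 = (-1, 3)
w1·Gw1 = 1·(-1) + (-1)·3 = -4; w1·w1 = 1·1 + (-1)·(-1) = 2
λ ≈ -4/2 = -2.00000

-2.00000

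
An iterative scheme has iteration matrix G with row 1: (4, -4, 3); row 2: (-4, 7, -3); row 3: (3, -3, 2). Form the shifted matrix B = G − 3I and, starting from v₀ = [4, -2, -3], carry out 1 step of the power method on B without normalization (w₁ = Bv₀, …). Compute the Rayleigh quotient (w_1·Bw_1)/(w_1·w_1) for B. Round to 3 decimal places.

B = G − 3I has rows (1, -4, 3); (-4, 4, -3); (3, -3, -1)
w1 = Bv₀ = (3, -15, 21)
Bw1 = (126, -135, 33)
w1·Bw1 = 3096; w1·w1 = 675; μ ≈ 3096/675 = 4.587

μ ≈ 4.587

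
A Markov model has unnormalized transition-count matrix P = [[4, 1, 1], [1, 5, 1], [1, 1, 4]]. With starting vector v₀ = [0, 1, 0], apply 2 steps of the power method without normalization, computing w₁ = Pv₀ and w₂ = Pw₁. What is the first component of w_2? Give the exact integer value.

10

w1 = Pv₀ = (1, 5, 1)
w2 = Pw1 = (10, 27, 10)
The requested component of w2 is 10.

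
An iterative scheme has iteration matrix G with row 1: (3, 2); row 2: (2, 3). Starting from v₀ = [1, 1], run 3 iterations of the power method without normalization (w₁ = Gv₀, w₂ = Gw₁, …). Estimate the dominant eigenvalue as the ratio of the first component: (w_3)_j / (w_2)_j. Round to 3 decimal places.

λ ≈ 5.000

w1 = Gv₀ = (3·1 + 2·1; 2·1 + 3·1) = (5, 5)
w2 = Gw1 = (3·5 + 2·5; 2·5 + 3·5) = (25, 25)
w3 = Gw2 = (125, 125)
Ratio at component: 125 / 25 = 5.000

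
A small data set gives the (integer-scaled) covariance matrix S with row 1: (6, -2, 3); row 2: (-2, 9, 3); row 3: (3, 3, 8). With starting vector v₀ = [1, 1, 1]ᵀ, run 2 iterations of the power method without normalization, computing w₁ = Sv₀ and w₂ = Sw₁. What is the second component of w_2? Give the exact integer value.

118

w1 = Sv₀ = (7, 10, 14)
w2 = Sw1 = (64, 118, 163)
The requested component of w2 is 118.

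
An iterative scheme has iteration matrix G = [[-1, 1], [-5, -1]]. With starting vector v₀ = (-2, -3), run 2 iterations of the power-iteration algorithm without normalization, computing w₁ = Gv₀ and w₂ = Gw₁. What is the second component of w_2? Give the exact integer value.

w1 = Gv₀ = (-1, 13)
w2 = Gw1 = (14, -8)
The requested component of w2 is -8.

-8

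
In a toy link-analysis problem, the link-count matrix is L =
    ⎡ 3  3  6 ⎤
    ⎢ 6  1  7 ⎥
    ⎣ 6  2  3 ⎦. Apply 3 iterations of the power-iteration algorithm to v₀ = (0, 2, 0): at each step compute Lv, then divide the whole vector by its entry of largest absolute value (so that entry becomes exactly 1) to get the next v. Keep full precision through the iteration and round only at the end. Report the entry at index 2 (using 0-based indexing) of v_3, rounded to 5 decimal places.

0.80223

Lv0 = (6.000000, 2.000000, 4.000000); divide by 6.000000 → v1 = (1.000000, 0.333333, 0.666667)
Lv1 = (8.000000, 11.000000, 8.666667); divide by 11.000000 → v2 = (0.727273, 1.000000, 0.787879)
Lv2 = (9.909091, 10.878788, 8.727273); divide by 10.878788 → v3 = (0.910864, 1.000000, 0.802228)
Requested entry of v3: 576/718 = 0.80223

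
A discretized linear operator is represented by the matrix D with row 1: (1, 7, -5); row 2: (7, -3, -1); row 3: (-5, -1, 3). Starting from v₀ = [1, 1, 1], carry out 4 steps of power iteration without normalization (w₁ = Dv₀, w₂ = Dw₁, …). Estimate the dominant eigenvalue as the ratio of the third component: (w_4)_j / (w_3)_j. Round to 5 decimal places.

8.67010

w1 = Dv₀ = (1·1 + 7·1 + (-5)·1; 7·1 + (-3)·1 + (-1)·1; (-5)·1 + (-1)·1 + 3·1) = (3, 3, -3)
w2 = Dw1 = (1·3 + 7·3 + (-5)·(-3); 7·3 + (-3)·3 + (-1)·(-3); (-5)·3 + (-1)·3 + 3·(-3)) = (39, 15, -27)
w3 = Dw2 = (279, 255, -291)
w4 = Dw3 = (3519, 1479, -2523)
Ratio at component: -2523 / -291 = 8.67010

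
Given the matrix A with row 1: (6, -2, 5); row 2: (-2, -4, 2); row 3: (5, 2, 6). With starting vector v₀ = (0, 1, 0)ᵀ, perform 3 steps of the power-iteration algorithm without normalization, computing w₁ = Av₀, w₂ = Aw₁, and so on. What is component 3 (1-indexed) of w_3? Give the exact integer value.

42

w1 = Av₀ = (-2, -4, 2)
w2 = Aw1 = (6, 24, -6)
w3 = Aw2 = (-42, -120, 42)
The requested component of w3 is 42.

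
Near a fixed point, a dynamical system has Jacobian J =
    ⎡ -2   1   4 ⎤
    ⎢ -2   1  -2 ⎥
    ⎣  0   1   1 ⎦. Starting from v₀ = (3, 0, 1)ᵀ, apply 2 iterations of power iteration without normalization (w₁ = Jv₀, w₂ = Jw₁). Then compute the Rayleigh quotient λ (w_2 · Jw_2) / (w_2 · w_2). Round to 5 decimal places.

w1 = Jv₀ = (-2, -8, 1)
w2 = Jw1 = (0, -6, -7)
Jw2 = (-34, 8, -13)
w2·Jw2 = 0·(-34) + (-6)·8 + (-7)·(-13) = 43; w2·w2 = 0·0 + (-6)·(-6) + (-7)·(-7) = 85
λ ≈ 43/85 = 0.50588

λ ≈ 0.50588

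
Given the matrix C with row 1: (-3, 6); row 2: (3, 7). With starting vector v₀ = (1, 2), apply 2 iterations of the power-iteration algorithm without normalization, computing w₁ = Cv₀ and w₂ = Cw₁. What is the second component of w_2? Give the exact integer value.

146

w1 = Cv₀ = (9, 17)
w2 = Cw1 = (75, 146)
The requested component of w2 is 146.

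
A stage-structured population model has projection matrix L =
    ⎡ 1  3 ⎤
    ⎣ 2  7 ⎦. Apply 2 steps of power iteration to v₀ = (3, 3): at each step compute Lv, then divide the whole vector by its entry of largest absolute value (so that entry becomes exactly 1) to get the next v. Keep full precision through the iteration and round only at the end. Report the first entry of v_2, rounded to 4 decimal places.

Lv0 = (12.00000, 27.00000); divide by 27.00000 → v1 = (0.44444, 1.00000)
Lv1 = (3.44444, 7.88889); divide by 7.88889 → v2 = (0.43662, 1.00000)
Requested entry of v2: 93/213 = 0.4366

0.4366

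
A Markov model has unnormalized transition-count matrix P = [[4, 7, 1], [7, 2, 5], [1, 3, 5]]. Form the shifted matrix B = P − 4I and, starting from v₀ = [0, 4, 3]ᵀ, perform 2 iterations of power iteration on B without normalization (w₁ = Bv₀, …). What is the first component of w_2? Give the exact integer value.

64

B = P − 4I has rows (0, 7, 1); (7, -2, 5); (1, 3, 1)
w1 = Bv₀ = (0·0 + 7·4 + 1·3; 7·0 + (-2)·4 + 5·3; 1·0 + 3·4 + 1·3) = (31, 7, 15)
w2 = Bw1 = (0·31 + 7·7 + 1·15; 7·31 + (-2)·7 + 5·15; 1·31 + 3·7 + 1·15) = (64, 278, 67)
Requested component of w2: 64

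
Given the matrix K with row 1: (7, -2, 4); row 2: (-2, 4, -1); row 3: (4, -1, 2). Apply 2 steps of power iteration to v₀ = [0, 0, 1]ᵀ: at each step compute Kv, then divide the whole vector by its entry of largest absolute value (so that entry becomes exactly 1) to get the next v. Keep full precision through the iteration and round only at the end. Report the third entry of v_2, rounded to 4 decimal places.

0.5526

Kv0 = (4.00000, -1.00000, 2.00000); divide by 4.00000 → v1 = (1.00000, -0.25000, 0.50000)
Kv1 = (9.50000, -3.50000, 5.25000); divide by 9.50000 → v2 = (1.00000, -0.36842, 0.55263)
Requested entry of v2: 21/38 = 0.5526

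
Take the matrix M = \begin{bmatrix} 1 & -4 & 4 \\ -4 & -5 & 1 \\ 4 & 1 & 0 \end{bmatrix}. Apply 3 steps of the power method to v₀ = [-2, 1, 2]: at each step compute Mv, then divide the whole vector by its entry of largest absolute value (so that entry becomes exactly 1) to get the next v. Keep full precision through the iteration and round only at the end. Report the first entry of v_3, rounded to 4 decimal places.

0.4181

Mv0 = (2.00000, 5.00000, -7.00000); divide by -7.00000 → v1 = (-0.28571, -0.71429, 1.00000)
Mv1 = (6.57143, 5.71429, -1.85714); divide by 6.57143 → v2 = (1.00000, 0.86957, -0.28261)
Mv2 = (-3.60870, -8.63043, 4.86957); divide by -8.63043 → v3 = (0.41814, 1.00000, -0.56423)
Requested entry of v3: 166/397 = 0.4181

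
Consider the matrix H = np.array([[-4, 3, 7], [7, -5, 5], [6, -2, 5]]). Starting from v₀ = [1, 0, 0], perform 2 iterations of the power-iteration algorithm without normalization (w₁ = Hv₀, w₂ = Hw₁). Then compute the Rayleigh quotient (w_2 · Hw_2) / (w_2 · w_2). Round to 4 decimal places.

w1 = Hv₀ = (-4, 7, 6)
w2 = Hw1 = (79, -33, -8)
Hw2 = (-471, 678, 500)
w2·Hw2 = 79·(-471) + (-33)·678 + (-8)·500 = -63583; w2·w2 = 79·79 + (-33)·(-33) + (-8)·(-8) = 7394
λ ≈ -63583/7394 = -8.5993

λ ≈ -8.5993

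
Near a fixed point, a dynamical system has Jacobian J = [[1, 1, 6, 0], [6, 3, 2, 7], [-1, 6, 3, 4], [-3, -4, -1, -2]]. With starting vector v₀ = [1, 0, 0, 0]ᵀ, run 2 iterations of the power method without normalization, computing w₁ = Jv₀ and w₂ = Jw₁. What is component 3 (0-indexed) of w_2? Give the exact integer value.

-20

w1 = Jv₀ = (1, 6, -1, -3)
w2 = Jw1 = (1, 1, 20, -20)
The requested component of w2 is -20.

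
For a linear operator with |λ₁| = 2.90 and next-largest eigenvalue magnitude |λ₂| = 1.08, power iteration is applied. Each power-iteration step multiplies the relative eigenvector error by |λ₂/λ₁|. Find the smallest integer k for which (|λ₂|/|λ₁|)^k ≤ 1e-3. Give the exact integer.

|λ₂/λ₁| = 1.08/2.90 = 0.37241
Need k ≥ ln(1e-3) / ln(0.37241) = -6.9078 / -0.9877 ≈ 6.993
Smallest integer k satisfying the bound: 7

7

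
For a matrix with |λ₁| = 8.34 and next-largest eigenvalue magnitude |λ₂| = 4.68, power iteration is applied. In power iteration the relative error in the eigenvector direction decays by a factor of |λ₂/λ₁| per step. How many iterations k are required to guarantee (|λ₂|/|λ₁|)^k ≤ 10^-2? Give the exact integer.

|λ₂/λ₁| = 4.68/8.34 = 0.56115
Need k ≥ ln(10^-2) / ln(0.56115) = -4.6052 / -0.5778 ≈ 7.971
Smallest integer k satisfying the bound: 8

8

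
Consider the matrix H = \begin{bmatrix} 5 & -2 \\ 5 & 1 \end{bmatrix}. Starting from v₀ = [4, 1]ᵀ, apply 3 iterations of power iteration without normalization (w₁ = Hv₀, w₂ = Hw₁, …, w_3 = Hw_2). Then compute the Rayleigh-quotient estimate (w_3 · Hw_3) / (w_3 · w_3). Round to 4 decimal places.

w1 = Hv₀ = (18, 21)
w2 = Hw1 = (48, 111)
w3 = Hw2 = (18, 351)
Hw3 = (-612, 441)
w3·Hw3 = 18·(-612) + 351·441 = 143775; w3·w3 = 18·18 + 351·351 = 123525
λ ≈ 143775/123525 = 1.1639

λ ≈ 1.1639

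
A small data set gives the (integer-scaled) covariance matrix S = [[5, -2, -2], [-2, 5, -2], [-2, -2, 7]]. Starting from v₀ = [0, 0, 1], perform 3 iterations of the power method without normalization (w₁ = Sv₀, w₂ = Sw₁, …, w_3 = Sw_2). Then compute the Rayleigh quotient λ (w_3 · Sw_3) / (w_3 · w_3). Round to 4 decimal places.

8.4640

w1 = Sv₀ = (-2, -2, 7)
w2 = Sw1 = (-20, -20, 57)
w3 = Sw2 = (-174, -174, 479)
Sw3 = (-1480, -1480, 4049)
w3·Sw3 = (-174)·(-1480) + (-174)·(-1480) + 479·4049 = 2454511; w3·w3 = (-174)·(-174) + (-174)·(-174) + 479·479 = 289993
λ ≈ 2454511/289993 = 8.4640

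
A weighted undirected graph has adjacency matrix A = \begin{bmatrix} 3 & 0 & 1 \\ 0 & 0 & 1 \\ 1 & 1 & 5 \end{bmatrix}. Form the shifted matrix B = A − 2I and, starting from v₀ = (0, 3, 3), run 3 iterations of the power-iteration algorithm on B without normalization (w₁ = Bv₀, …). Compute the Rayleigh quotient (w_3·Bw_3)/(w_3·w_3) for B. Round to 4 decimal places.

3.4083

B = A − 2I has rows (1, 0, 1); (0, -2, 1); (1, 1, 3)
w1 = Bv₀ = (1·0 + 0·3 + 1·3; 0·0 + (-2)·3 + 1·3; 1·0 + 1·3 + 3·3) = (3, -3, 12)
w2 = Bw1 = (1·3 + 0·(-3) + 1·12; 0·3 + (-2)·(-3) + 1·12; 1·3 + 1·(-3) + 3·12) = (15, 18, 36)
w3 = Bw2 = (51, 0, 141)
Bw3 = (192, 141, 474)
w3·Bw3 = 76626; w3·w3 = 22482; μ ≈ 76626/22482 = 3.4083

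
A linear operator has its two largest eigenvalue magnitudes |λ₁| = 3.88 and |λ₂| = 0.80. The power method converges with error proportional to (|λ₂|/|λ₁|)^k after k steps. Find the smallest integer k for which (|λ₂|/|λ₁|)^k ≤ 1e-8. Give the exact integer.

12

|λ₂/λ₁| = 0.80/3.88 = 0.20619
Need k ≥ ln(1e-8) / ln(0.20619) = -18.4207 / -1.5790 ≈ 11.666
Smallest integer k satisfying the bound: 12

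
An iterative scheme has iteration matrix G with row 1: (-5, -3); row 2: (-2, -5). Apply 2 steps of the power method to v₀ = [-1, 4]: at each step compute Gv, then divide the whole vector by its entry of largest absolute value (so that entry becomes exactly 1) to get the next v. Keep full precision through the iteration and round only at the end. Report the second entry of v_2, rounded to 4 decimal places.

1.0000

Gv0 = (-7.00000, -18.00000); divide by -18.00000 → v1 = (0.38889, 1.00000)
Gv1 = (-4.94444, -5.77778); divide by -5.77778 → v2 = (0.85577, 1.00000)
Requested entry of v2: 104/104 = 1.0000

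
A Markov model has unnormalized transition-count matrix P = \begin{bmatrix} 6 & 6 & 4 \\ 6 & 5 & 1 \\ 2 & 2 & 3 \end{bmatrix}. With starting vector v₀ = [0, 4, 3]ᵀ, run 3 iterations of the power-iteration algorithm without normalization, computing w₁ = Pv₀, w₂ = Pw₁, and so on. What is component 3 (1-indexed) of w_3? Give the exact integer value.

2047

w1 = Pv₀ = (6·0 + 6·4 + 4·3; 6·0 + 5·4 + 1·3; 2·0 + 2·4 + 3·3) = (36, 23, 17)
w2 = Pw1 = (6·36 + 6·23 + 4·17; 6·36 + 5·23 + 1·17; 2·36 + 2·23 + 3·17) = (422, 348, 169)
w3 = Pw2 = (5296, 4441, 2047)
The requested component of w3 is 2047.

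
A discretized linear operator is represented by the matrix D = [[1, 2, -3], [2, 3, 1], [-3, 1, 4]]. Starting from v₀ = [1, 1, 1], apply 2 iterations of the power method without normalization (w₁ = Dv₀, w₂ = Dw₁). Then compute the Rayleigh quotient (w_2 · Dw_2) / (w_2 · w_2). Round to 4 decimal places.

λ ≈ 4.0443

w1 = Dv₀ = (1·1 + 2·1 + (-3)·1; 2·1 + 3·1 + 1·1; (-3)·1 + 1·1 + 4·1) = (0, 6, 2)
w2 = Dw1 = (1·0 + 2·6 + (-3)·2; 2·0 + 3·6 + 1·2; (-3)·0 + 1·6 + 4·2) = (6, 20, 14)
Dw2 = (4, 86, 58)
w2·Dw2 = 6·4 + 20·86 + 14·58 = 2556; w2·w2 = 6·6 + 20·20 + 14·14 = 632
λ ≈ 2556/632 = 4.0443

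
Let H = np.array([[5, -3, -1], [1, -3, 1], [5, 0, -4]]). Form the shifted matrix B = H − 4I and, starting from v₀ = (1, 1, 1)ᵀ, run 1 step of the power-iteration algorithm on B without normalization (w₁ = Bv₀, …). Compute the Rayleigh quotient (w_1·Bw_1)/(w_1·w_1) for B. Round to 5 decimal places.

μ ≈ -5.04651

B = H − 4I has rows (1, -3, -1); (1, -7, 1); (5, 0, -8)
w1 = Bv₀ = (1·1 + (-3)·1 + (-1)·1; 1·1 + (-7)·1 + 1·1; 5·1 + 0·1 + (-8)·1) = (-3, -5, -3)
Bw1 = (15, 29, 9)
w1·Bw1 = -217; w1·w1 = 43; μ ≈ -217/43 = -5.04651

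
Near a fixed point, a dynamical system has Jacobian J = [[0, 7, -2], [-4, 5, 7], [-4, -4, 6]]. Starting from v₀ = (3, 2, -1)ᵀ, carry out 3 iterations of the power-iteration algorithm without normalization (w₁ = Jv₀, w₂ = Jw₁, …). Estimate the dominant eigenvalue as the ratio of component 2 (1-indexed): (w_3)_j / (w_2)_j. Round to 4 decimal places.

w1 = Jv₀ = (16, -9, -26)
w2 = Jw1 = (-11, -291, -184)
w3 = Jw2 = (-1669, -2699, 104)
Ratio at component: -2699 / -291 = 9.2749

λ ≈ 9.2749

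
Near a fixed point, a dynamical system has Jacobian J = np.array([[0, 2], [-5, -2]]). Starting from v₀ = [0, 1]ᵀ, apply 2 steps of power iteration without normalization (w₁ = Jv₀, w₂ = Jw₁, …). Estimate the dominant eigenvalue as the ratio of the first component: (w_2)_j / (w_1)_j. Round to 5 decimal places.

w1 = Jv₀ = (0·0 + 2·1; (-5)·0 + (-2)·1) = (2, -2)
w2 = Jw1 = (0·2 + 2·(-2); (-5)·2 + (-2)·(-2)) = (-4, -6)
Ratio at component: -4 / 2 = -2.00000

λ ≈ -2.00000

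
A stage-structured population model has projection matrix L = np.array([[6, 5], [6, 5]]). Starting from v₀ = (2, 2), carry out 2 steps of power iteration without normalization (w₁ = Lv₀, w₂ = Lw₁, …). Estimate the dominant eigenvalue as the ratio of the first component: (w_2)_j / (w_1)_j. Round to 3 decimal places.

11.000

w1 = Lv₀ = (22, 22)
w2 = Lw1 = (242, 242)
Ratio at component: 242 / 22 = 11.000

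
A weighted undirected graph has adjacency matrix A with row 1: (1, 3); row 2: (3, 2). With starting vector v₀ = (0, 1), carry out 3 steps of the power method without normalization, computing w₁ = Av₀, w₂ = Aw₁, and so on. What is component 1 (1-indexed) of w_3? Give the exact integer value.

48

w1 = Av₀ = (1·0 + 3·1; 3·0 + 2·1) = (3, 2)
w2 = Aw1 = (1·3 + 3·2; 3·3 + 2·2) = (9, 13)
w3 = Aw2 = (48, 53)
The requested component of w3 is 48.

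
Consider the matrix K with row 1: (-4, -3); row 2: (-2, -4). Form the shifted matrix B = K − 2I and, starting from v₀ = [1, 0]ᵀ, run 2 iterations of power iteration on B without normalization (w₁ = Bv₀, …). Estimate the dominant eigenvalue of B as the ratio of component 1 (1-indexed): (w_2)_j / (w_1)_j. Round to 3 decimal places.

-7.000

B = K − 2I has rows (-6, -3); (-2, -6)
w1 = Bv₀ = (-6, -2)
w2 = Bw1 = (42, 24)
Ratio: 42/-6 = -7.000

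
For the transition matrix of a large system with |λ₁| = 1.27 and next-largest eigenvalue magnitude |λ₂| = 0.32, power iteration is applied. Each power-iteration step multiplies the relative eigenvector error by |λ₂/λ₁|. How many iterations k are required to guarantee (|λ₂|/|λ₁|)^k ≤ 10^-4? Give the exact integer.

7

|λ₂/λ₁| = 0.32/1.27 = 0.25197
Need k ≥ ln(10^-4) / ln(0.25197) = -9.2103 / -1.3785 ≈ 6.682
Smallest integer k satisfying the bound: 7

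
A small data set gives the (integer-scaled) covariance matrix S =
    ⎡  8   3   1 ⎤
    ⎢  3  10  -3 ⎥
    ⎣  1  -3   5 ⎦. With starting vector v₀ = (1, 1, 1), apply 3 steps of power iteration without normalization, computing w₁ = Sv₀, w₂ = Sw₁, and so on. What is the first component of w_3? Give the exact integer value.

1410

w1 = Sv₀ = (12, 10, 3)
w2 = Sw1 = (129, 127, -3)
w3 = Sw2 = (1410, 1666, -267)
The requested component of w3 is 1410.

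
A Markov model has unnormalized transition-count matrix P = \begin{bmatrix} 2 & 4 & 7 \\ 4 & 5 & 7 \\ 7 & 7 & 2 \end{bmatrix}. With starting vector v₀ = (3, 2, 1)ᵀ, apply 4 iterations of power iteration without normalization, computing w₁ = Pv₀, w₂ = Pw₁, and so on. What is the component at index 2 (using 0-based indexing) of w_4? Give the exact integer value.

104176

w1 = Pv₀ = (21, 29, 37)
w2 = Pw1 = (417, 488, 424)
w3 = Pw2 = (5754, 7076, 7183)
w4 = Pw3 = (90093, 108677, 104176)
The requested component of w4 is 104176.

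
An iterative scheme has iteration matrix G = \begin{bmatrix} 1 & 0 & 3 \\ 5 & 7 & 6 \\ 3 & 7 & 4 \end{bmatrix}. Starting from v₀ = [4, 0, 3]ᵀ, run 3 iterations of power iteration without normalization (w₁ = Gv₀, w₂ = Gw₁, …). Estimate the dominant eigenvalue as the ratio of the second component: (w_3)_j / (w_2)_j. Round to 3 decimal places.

λ ≈ 12.960

w1 = Gv₀ = (1·4 + 0·0 + 3·3; 5·4 + 7·0 + 6·3; 3·4 + 7·0 + 4·3) = (13, 38, 24)
w2 = Gw1 = (1·13 + 0·38 + 3·24; 5·13 + 7·38 + 6·24; 3·13 + 7·38 + 4·24) = (85, 475, 401)
w3 = Gw2 = (1288, 6156, 5184)
Ratio at component: 6156 / 475 = 12.960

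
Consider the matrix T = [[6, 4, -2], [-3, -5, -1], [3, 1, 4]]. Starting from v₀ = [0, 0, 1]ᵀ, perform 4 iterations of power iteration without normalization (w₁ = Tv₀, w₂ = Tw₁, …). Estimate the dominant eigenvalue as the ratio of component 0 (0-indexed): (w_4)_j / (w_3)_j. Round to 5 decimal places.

w1 = Tv₀ = (-2, -1, 4)
w2 = Tw1 = (-24, 7, 9)
w3 = Tw2 = (-134, 28, -29)
w4 = Tw3 = (-634, 291, -490)
Ratio at component: -634 / -134 = 4.73134

4.73134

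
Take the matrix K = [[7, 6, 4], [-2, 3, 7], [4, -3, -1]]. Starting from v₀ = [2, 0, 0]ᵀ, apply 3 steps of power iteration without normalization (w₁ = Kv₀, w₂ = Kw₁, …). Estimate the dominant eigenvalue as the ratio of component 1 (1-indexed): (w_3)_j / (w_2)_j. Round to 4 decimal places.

w1 = Kv₀ = (14, -4, 8)
w2 = Kw1 = (106, 16, 60)
w3 = Kw2 = (1078, 256, 316)
Ratio at component: 1078 / 106 = 10.1698

10.1698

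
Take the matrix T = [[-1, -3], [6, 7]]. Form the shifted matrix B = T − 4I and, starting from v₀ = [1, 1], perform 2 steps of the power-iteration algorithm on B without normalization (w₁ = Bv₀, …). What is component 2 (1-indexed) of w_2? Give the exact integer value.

-21

B = T − 4I has rows (-5, -3); (6, 3)
w1 = Bv₀ = ((-5)·1 + (-3)·1; 6·1 + 3·1) = (-8, 9)
w2 = Bw1 = ((-5)·(-8) + (-3)·9; 6·(-8) + 3·9) = (13, -21)
Requested component of w2: -21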